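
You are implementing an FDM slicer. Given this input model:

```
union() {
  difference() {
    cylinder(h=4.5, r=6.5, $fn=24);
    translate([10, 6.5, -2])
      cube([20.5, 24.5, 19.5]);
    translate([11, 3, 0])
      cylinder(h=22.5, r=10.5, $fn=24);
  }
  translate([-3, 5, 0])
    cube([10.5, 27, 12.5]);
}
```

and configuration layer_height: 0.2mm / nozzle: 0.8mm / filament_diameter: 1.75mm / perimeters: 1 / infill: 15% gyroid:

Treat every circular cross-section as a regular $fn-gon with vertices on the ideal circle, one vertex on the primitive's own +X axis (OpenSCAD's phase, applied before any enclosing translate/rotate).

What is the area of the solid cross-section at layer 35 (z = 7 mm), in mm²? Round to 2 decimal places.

At z = 7 mm: the cylinder is absent (z outside [0, 4.5]); the cube at (10, 6.5) (footprint 20.5×24.5) is included at this height (area 502.25 mm²); the cylinder at (11, 3): section is a regular 24-gon, circumradius r=10.5 (area = (24/2)·10.500²·sin(360°/24) = 342.42 mm²); Taking the first minus the rest: the first operand is absent here, so nothing remains; the cube at (-3, 5) (footprint 10.5×27) is included at this height (area 283.50 mm²); Merging all regions: only the 10.5×27 cube at (-3, 5) is present, so the union is just that shape — area = 283.50 mm². Overall, the cross-section is a single solid region. Net area = 283.50 mm².

283.50 mm²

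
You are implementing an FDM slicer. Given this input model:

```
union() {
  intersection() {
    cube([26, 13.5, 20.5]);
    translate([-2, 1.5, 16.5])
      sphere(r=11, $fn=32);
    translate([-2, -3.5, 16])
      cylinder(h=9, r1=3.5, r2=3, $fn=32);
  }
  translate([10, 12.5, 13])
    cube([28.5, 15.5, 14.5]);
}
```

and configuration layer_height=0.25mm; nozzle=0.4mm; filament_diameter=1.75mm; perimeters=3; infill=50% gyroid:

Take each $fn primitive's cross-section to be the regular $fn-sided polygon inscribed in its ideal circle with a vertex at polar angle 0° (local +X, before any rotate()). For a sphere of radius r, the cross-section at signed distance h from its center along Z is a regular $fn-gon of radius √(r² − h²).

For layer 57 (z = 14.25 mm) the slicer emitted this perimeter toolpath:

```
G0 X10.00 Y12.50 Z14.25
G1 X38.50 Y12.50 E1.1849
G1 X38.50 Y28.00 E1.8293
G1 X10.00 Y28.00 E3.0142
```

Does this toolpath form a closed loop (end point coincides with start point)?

Start point (G0): (10.00, 12.50). End point (last G1): the path does not return to the start — open.

no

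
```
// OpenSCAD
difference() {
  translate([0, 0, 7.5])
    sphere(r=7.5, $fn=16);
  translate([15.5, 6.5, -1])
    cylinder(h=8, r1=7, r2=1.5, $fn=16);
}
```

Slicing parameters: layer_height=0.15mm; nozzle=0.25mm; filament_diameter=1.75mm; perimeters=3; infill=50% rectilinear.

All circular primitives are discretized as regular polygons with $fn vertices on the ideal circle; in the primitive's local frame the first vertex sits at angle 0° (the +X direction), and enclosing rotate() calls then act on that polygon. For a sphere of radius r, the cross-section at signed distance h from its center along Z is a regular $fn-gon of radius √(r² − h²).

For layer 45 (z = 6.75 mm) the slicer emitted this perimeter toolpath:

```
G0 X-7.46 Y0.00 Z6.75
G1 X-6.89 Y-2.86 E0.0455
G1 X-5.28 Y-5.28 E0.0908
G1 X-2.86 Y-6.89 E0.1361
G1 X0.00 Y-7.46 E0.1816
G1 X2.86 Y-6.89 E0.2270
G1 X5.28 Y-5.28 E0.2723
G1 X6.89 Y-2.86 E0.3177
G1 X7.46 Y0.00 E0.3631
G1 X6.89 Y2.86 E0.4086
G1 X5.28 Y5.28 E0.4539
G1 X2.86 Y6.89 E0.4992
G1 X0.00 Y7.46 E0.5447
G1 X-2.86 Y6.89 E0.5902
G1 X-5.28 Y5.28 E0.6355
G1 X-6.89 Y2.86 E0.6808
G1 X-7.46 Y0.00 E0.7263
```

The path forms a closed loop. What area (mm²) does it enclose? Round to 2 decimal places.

Apply the shoelace formula to the sequence of (X, Y) vertices; enclosed area = 170.46 mm².

170.46 mm²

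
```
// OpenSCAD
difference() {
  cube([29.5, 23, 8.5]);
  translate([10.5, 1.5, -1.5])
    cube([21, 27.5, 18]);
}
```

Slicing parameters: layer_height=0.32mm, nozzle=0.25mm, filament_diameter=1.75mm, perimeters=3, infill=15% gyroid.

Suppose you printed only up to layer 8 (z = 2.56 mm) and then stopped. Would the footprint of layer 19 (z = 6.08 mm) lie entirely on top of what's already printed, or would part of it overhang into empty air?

Compare the two slices. At z = 2.56: the 29.5×23 cube contributes its full rectangle (area 678.50 mm²); the cube at (10.5, 1.5) (footprint 21×27.5) is included at this height (area 577.50 mm²); Taking the first minus the rest: starting from the 29.5×23 cube (678.50 mm²), the 21×27.5 cube at (10.5, 1.5) partially overlaps it — only the 408.50 mm² overlap (of its 577.50 mm²) is removed, clipping the outline — area = 270.00 mm². At z = 6.08: the cube is present — its section is the full 29.5×23 rectangle (area 678.50 mm²); the cube at (10.5, 1.5) is present — its section is the full 21×27.5 rectangle (area 577.50 mm²); Taking the first minus the rest: starting from the 29.5×23 cube (678.50 mm²), the 21×27.5 cube at (10.5, 1.5) partially overlaps it — only the 408.50 mm² overlap (of its 577.50 mm²) is removed, clipping the outline — area = 270.00 mm². Checking containment: the cross-section at z = 6.08 is a subset of the cross-section at z = 2.56.

entirely on top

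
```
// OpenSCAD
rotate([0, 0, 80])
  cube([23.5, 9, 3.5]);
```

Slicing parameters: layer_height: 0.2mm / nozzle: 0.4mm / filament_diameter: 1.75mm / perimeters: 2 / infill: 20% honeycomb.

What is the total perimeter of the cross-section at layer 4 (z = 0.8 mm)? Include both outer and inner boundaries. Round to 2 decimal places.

65.00 mm

At z = 0.8 mm: the cube (footprint 23.5×9) is included at this height (perimeter 65.00 mm); (whole slice rotated 80° about Z — lengths, areas and connectivity unchanged). Overall, the cross-section is a single solid region. Total boundary length (outer) = 65.00 mm.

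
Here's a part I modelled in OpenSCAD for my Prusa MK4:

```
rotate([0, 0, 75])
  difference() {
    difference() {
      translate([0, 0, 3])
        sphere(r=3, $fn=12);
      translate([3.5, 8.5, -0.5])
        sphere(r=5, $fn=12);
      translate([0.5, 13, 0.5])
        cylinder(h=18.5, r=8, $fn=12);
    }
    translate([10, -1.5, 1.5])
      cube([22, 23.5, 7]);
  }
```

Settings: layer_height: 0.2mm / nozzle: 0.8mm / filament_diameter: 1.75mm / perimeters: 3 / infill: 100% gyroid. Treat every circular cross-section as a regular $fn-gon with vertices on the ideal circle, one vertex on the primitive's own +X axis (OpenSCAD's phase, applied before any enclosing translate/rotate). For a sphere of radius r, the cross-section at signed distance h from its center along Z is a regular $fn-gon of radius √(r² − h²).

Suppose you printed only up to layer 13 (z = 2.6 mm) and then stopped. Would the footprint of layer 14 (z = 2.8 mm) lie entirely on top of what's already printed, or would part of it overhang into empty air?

entirely on top

Compare the two slices. At z = 2.6: the r=3 sphere contributes a regular 12-gon of circumradius √(3²−0.4²) = 2.973 (area = (12/2)·2.973²·sin(360°/12) = 26.52 mm²); the sphere at (3.5, 8.5): section is a regular 12-gon, circumradius = √(r²−h²) = √(5²−3.1²) = 3.923 (area = (12/2)·3.923²·sin(360°/12) = 46.17 mm²); the cylinder at (0.5, 13): section is a regular 12-gon, circumradius r=8 (area = (12/2)·8.000²·sin(360°/12) = 192.00 mm²); After the difference (first − rest): starting from the r=3 sphere (26.52 mm²), the r=5 sphere at (3.5, 8.5) misses the remaining region (no effect); the r=8 cylinder at (0.5, 13) misses the remaining region (no effect) — area = 26.52 mm²; the cube at (10, -1.5) (footprint 22×23.5) is included at this height (area 517.00 mm²); Taking the first minus the rest: starting from that combined region (26.52 mm²), the 22×23.5 cube at (10, -1.5) misses the remaining region (no effect) — area = 26.52 mm²; (whole slice rotated 75° about Z — lengths, areas and connectivity unchanged). At z = 2.8: the r=3 sphere contributes a regular 12-gon of circumradius √(3²−0.2²) = 2.993 (area = (12/2)·2.993²·sin(360°/12) = 26.88 mm²); the sphere at (3.5, 8.5): section is a regular 12-gon, circumradius = √(r²−h²) = √(5²−3.3²) = 3.756 (area = (12/2)·3.756²·sin(360°/12) = 42.33 mm²); the r=8 cylinder at (0.5, 13) contributes a regular 12-gon of circumradius 8 (area = (12/2)·8.000²·sin(360°/12) = 192.00 mm²); After the difference (first − rest): starting from the r=3 sphere (26.88 mm²), the r=5 sphere at (3.5, 8.5) misses the remaining region (no effect); the r=8 cylinder at (0.5, 13) misses the remaining region (no effect) — area = 26.88 mm²; the cube at (10, -1.5) is present — its section is the full 22×23.5 rectangle (area 517.00 mm²); After the difference (first − rest): starting from the result so far (26.88 mm²), the 22×23.5 cube at (10, -1.5) misses the remaining region (no effect) — area = 26.88 mm²; (whole slice rotated 75° about Z — lengths, areas and connectivity unchanged). Checking containment: the cross-section at z = 2.8 is a subset of the cross-section at z = 2.6.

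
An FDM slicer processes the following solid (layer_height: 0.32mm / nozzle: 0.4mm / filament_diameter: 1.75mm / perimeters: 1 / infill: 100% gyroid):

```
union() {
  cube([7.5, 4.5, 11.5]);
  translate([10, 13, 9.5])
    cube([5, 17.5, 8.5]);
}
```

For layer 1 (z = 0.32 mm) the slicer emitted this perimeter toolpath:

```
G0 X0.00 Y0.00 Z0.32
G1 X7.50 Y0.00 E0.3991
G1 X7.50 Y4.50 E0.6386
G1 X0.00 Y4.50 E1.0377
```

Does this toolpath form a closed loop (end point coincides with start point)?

no

Start point (G0): (0.00, 0.00). End point (last G1): the path does not return to the start — open.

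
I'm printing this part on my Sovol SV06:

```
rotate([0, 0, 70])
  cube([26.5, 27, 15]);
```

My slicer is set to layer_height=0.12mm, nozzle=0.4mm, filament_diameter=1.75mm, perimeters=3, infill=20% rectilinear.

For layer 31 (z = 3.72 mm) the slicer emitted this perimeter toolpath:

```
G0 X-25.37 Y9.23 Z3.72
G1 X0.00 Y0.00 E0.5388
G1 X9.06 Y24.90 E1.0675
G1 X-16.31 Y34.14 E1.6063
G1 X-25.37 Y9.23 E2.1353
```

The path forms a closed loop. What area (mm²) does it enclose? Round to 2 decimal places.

715.51 mm²

Apply the shoelace formula to the sequence of (X, Y) vertices; enclosed area = 715.51 mm².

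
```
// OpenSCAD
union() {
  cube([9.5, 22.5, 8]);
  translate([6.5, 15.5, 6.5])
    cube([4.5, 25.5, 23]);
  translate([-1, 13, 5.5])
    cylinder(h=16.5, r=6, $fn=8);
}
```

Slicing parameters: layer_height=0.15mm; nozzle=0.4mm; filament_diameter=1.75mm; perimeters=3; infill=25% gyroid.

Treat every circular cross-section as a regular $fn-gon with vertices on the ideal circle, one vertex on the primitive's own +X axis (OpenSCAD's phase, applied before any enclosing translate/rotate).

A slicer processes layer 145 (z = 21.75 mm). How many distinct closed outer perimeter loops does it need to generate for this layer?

2

At z = 21.75 mm: the cube is absent (z outside [0, 8]); the cube at (6.5, 15.5) (footprint 4.5×25.5) is included at this height; the cylinder at (-1, 13): section is a regular 8-gon, circumradius r=6; Taking the union: the 2 present regions are separate (no shared area or edge), so areas and boundary lengths simply add and each stays a separate island — 2 connected regions. The result has 2 disconnected regions.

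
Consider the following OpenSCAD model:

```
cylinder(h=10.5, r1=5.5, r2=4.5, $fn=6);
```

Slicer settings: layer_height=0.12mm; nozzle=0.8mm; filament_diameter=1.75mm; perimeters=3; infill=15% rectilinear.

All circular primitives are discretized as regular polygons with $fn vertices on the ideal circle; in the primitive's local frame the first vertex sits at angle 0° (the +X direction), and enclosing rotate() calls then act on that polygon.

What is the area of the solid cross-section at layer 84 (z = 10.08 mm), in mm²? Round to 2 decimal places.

At z = 10.08 mm: the cone (r1=5.5→r2=4.5) has section circumradius 4.540 here — a regular 6-gon (area = (6/2)·4.540²·sin(360°/6) = 53.55 mm²). Overall, the cross-section is a single solid region. Net area = 53.55 mm².

53.55 mm²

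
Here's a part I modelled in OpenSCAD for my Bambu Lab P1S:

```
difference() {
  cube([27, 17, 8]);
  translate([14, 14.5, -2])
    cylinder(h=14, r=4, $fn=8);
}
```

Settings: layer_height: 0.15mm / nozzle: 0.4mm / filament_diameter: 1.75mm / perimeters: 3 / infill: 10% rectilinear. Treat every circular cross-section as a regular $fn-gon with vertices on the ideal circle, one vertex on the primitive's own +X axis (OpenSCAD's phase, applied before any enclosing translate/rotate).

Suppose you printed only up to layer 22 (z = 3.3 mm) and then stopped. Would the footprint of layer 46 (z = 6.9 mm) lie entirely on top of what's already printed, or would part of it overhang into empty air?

Compare the two slices. At z = 3.3: the cube is present — its section is the full 27×17 rectangle (area 459.00 mm²); the r=4 cylinder at (14, 14.5) gives a regular 8-gon of circumradius 4 (constant along its height) (area = (8/2)·4.000²·sin(360°/8) = 45.25 mm²); Taking the first minus the rest: starting from the 27×17 cube (459.00 mm²), the r=4 cylinder at (14, 14.5) partially overlaps it — only the 40.04 mm² overlap (of its 45.25 mm²) is removed, clipping the outline — area = 418.96 mm². At z = 6.9: the 27×17 cube contributes its full rectangle (area 459.00 mm²); the r=4 cylinder at (14, 14.5) gives a regular 8-gon of circumradius 4 (constant along its height) (area = (8/2)·4.000²·sin(360°/8) = 45.25 mm²); Subtracting the remaining from the first: starting from the 27×17 cube (459.00 mm²), the r=4 cylinder at (14, 14.5) partially overlaps it — only the 40.04 mm² overlap (of its 45.25 mm²) is removed, clipping the outline — area = 418.96 mm². Checking containment: the cross-section at z = 6.9 is a subset of the cross-section at z = 3.3.

entirely on top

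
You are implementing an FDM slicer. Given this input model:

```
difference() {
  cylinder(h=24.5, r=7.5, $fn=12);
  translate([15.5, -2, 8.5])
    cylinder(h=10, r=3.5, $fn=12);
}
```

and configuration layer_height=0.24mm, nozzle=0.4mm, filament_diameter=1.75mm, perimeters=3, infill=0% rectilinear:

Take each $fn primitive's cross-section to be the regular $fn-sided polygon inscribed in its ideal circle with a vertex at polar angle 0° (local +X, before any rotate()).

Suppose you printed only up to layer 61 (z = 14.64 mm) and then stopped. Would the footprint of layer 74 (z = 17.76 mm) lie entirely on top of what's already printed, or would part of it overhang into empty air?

Compare the two slices. At z = 14.64: the r=7.5 cylinder contributes a regular 12-gon of circumradius 7.5 (area = (12/2)·7.500²·sin(360°/12) = 168.75 mm²); the cylinder at (15.5, -2): section is a regular 12-gon, circumradius r=3.5 (area = (12/2)·3.500²·sin(360°/12) = 36.75 mm²); Subtracting the remaining from the first: starting from the r=7.5 cylinder (168.75 mm²), the r=3.5 cylinder at (15.5, -2) misses the remaining region (no effect) — area = 168.75 mm². At z = 17.76: the r=7.5 cylinder contributes a regular 12-gon of circumradius 7.5 (area = (12/2)·7.500²·sin(360°/12) = 168.75 mm²); the cylinder at (15.5, -2): section is a regular 12-gon, circumradius r=3.5 (area = (12/2)·3.500²·sin(360°/12) = 36.75 mm²); After the difference (first − rest): starting from the r=7.5 cylinder (168.75 mm²), the r=3.5 cylinder at (15.5, -2) misses the remaining region (no effect) — area = 168.75 mm². Checking containment: the cross-section at z = 17.76 is a subset of the cross-section at z = 14.64.

entirely on top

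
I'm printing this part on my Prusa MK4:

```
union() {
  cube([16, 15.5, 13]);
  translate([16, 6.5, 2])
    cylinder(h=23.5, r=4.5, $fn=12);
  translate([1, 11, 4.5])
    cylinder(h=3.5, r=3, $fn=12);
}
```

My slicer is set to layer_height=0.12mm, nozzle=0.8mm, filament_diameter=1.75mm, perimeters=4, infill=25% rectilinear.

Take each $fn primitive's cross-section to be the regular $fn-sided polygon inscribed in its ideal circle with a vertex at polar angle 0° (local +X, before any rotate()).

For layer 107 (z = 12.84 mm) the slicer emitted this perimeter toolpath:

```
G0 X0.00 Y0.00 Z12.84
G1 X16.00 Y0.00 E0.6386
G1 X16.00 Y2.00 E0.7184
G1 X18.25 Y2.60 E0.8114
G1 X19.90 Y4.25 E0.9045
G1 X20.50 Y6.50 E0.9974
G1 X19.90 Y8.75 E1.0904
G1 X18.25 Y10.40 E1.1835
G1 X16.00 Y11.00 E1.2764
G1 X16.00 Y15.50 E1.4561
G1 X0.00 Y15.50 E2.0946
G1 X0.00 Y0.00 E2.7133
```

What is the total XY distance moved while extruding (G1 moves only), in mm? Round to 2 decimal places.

67.98 mm

Sum the Euclidean lengths of each G1 segment: total = 67.98 mm.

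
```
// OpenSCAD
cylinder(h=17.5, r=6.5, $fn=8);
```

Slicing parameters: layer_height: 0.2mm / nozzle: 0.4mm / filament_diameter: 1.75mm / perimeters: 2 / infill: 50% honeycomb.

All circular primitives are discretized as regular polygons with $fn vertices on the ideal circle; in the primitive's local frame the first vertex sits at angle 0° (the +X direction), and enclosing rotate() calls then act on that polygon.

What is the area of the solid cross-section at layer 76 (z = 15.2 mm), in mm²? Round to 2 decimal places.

119.50 mm²

At z = 15.2 mm: the cylinder: section is a regular 8-gon, circumradius r=6.5 (area = (8/2)·6.500²·sin(360°/8) = 119.50 mm²). Overall, the cross-section is a single solid region. Net area = 119.50 mm².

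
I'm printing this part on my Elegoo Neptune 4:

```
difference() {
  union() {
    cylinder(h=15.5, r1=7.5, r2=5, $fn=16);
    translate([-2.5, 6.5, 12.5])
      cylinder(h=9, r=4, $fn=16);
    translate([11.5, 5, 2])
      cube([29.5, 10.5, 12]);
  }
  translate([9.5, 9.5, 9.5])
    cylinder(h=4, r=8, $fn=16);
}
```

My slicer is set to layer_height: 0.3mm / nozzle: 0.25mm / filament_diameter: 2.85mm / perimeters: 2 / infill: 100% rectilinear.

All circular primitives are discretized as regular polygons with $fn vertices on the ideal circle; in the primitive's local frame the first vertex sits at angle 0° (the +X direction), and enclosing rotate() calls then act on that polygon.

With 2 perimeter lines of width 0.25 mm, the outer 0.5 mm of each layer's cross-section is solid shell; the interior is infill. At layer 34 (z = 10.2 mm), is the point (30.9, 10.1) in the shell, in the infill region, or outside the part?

At z = 10.2 mm: the cone: at t=0.658 of its height the radius interpolates to r₁+(r₂−r₁)t = 5.855, giving a regular 16-gon of that circumradius; the cylinder at (-2.5, 6.5) does not reach this height (z outside [12.5, 21.5]); the 29.5×10.5 cube at (11.5, 5) contributes its full rectangle; Combining (union): the 2 present regions are separate (no shared area or edge), so areas and boundary lengths simply add and each stays a separate island — 2 connected regions; the r=8 cylinder at (9.5, 9.5) gives a regular 16-gon of circumradius 8 (constant along its height); After the difference (first − rest): starting from that combined region, the r=8 cylinder at (9.5, 9.5) partially overlaps it — only the 55.29 mm² overlap (of its 195.93 mm²) is removed, clipping the outline — 2 connected regions. Overall, the cross-section has 2 separate islands. The nearest boundary edge runs (41.00, 5.00)→(15.93, 5.00); distance from the point to it = 5.10 mm. (Shell/infill is judged within the island containing the point — the largest one.) The point is inside the cross-section and 5.10 mm from the nearest boundary — more than the 0.5 mm shell width (2 × 0.25), so it's in the infill interior.

infill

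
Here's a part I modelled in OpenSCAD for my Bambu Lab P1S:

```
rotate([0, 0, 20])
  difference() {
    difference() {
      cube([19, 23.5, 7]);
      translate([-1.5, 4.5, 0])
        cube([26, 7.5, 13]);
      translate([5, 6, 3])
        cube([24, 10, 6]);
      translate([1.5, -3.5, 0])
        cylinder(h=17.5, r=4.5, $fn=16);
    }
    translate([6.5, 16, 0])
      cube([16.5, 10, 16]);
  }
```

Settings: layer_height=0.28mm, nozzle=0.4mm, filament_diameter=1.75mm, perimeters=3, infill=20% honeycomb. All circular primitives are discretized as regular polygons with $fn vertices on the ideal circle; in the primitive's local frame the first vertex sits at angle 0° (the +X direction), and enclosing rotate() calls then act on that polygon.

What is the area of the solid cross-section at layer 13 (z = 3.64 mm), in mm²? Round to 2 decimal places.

At z = 3.64 mm: the cube (footprint 19×23.5) is included at this height (area 446.50 mm²); the 26×7.5 cube at (-1.5, 4.5) contributes its full rectangle (area 195.00 mm²); the cube at (5, 6) (footprint 24×10) is included at this height (area 240.00 mm²); the cylinder at (1.5, -3.5): section is a regular 16-gon, circumradius r=4.5 (area = (16/2)·4.500²·sin(360°/16) = 61.99 mm²); After the difference (first − rest): starting from the 19×23.5 cube (446.50 mm²), the 26×7.5 cube at (-1.5, 4.5) partially overlaps it — only the 142.50 mm² overlap (of its 195.00 mm²) is removed, clipping the outline; the 24×10 cube at (5, 6) partially overlaps it — only the 56.00 mm² overlap (of its 240.00 mm²) is removed, clipping the outline; the r=4.5 cylinder at (1.5, -3.5) partially overlaps it — only the 3.03 mm² overlap (of its 61.99 mm²) is removed, clipping the outline — area = 244.97 mm²; the cube at (6.5, 16) (footprint 16.5×10) is included at this height (area 165.00 mm²); Subtracting the remaining from the first: starting from that combined region (244.97 mm²), the 16.5×10 cube at (6.5, 16) partially overlaps it — only the 93.75 mm² overlap (of its 165.00 mm²) is removed, clipping the outline — area = 151.22 mm²; (whole slice rotated 20° about Z — lengths, areas and connectivity unchanged). Overall, the cross-section has 2 separate islands. Net area = 151.22 mm².

151.22 mm²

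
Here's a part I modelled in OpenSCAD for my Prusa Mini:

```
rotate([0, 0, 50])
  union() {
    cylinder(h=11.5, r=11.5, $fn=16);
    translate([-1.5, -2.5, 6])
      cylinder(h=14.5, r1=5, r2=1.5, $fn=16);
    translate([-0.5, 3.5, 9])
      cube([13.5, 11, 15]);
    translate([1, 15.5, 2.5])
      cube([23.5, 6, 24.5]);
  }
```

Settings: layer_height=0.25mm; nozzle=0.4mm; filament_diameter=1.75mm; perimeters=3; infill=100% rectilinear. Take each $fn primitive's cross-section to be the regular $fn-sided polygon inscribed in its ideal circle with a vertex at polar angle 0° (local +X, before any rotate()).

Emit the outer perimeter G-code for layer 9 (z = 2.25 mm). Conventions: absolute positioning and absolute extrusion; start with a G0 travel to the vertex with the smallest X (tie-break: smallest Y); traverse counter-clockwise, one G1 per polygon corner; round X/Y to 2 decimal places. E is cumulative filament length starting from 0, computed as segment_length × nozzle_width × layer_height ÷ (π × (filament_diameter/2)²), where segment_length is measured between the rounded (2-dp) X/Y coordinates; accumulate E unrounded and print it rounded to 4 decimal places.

G0 X-11.46 Y-1.00 Z2.25
G1 X-10.20 Y-5.31 E0.1867
G1 X-7.39 Y-8.81 E0.3733
G1 X-3.46 Y-10.97 E0.5597
G1 X1.00 Y-11.46 E0.7463
G1 X5.31 Y-10.20 E0.9330
G1 X8.81 Y-7.39 E1.1196
G1 X10.97 Y-3.46 E1.3060
G1 X11.46 Y1.00 E1.4926
G1 X10.20 Y5.31 E1.6793
G1 X7.39 Y8.81 E1.8659
G1 X3.46 Y10.97 E2.0523
G1 X-1.00 Y11.46 E2.2388
G1 X-5.31 Y10.20 E2.4255
G1 X-8.81 Y7.39 E2.6121
G1 X-10.97 Y3.46 E2.7986
G1 X-11.46 Y-1.00 E2.9851

At z = 2.25 mm: the r=11.5 cylinder contributes a regular 16-gon of circumradius 11.5; the cone at (-1.5, -2.5) is not intersected at this z (z outside [6, 20.5]); the cube at (-0.5, 3.5) is absent (z outside [9, 24]); the cube at (1, 15.5) does not reach this height (z outside [2.5, 27]); Taking the union: only the r=11.5 cylinder is present, so the union is just that shape — 1 connected region; (rotated 50° about Z; rotation is an isometry so areas/perimeters/island counts are preserved). The outline is a single polygon with 16 vertices. Extrusion per mm of travel: 0.4 × 0.25 / (π × 0.875²) = 0.041575. Accumulating E over each segment gives final E = 2.9851.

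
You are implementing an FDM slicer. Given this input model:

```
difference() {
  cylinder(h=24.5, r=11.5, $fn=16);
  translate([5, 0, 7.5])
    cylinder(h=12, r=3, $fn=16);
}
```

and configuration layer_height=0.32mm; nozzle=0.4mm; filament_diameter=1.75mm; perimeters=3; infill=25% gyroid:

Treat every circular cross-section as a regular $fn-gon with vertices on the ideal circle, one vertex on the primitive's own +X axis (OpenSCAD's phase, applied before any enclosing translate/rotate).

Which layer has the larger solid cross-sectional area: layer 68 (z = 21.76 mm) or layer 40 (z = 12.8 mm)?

layer 68 (z = 21.76 mm)

Layer 68 (z = 21.76): the cylinder: section is a regular 16-gon, circumradius r=11.5 (area = (16/2)·11.500²·sin(360°/16) = 404.88 mm²); the cylinder at (5, 0) is absent (z outside [7.5, 19.5]); After the difference (first − rest): none of the subtracted shapes is present at this height, so the r=11.5 cylinder is unchanged — area = 404.88 mm². So its area = 404.88 mm². Layer 40 (z = 12.8): the r=11.5 cylinder contributes a regular 16-gon of circumradius 11.5 (area = (16/2)·11.500²·sin(360°/16) = 404.88 mm²); the r=3 cylinder at (5, 0) contributes a regular 16-gon of circumradius 3 (area = (16/2)·3.000²·sin(360°/16) = 27.55 mm²); Taking the first minus the rest: starting from the r=11.5 cylinder (404.88 mm²), the r=3 cylinder at (5, 0) lies wholly inside it (removes its full 27.55 mm² and its 18.73 mm outline becomes a hole wall) — area = 377.33 mm². So its area = 377.33 mm². Layer 68 is larger (404.88 vs 377.33 mm²).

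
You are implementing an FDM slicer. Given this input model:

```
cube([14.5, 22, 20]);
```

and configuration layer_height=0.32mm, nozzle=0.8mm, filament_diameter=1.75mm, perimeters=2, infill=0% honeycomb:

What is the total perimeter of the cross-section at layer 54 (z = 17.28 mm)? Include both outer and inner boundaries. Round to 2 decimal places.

At z = 17.28 mm: the 14.5×22 cube contributes its full rectangle (perimeter 73.00 mm). Overall, the cross-section is a single solid region. Total boundary length (outer) = 73.00 mm.

73.00 mm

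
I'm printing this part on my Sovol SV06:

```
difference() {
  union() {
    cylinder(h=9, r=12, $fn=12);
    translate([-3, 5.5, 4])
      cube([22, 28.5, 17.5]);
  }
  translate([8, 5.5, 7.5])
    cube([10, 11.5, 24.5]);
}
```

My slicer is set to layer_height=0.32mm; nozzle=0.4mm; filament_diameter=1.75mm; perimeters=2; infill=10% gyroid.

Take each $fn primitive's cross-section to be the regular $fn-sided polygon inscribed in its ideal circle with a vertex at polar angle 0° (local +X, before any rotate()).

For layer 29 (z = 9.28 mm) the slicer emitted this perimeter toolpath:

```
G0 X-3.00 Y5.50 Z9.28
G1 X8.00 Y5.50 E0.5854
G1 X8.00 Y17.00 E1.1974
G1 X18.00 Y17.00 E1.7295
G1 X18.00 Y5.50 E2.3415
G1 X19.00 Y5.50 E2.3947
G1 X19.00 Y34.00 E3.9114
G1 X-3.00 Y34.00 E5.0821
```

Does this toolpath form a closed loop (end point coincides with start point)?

Start point (G0): (-3.00, 5.50). End point (last G1): the path does not return to the start — open.

no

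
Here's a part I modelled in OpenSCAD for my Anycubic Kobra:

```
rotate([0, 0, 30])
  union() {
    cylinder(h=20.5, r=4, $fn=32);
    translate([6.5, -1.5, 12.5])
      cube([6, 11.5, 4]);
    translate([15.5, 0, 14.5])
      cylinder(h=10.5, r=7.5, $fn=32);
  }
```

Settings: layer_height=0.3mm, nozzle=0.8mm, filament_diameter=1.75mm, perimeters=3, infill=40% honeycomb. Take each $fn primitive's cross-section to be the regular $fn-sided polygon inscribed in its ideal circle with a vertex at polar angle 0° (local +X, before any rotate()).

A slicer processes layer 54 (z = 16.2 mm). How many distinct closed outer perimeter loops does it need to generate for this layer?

2

At z = 16.2 mm: the cylinder: section is a regular 32-gon, circumradius r=4; the 6×11.5 cube at (6.5, -1.5) contributes its full rectangle; the cylinder at (15.5, 0): section is a regular 32-gon, circumradius r=7.5; Taking the union: the regions partially overlap (shared area 28.72 mm²), so overlapping operands fuse into one piece — 2 connected regions; (whole slice rotated 30° about Z — lengths, areas and connectivity unchanged). The result has 2 disconnected regions.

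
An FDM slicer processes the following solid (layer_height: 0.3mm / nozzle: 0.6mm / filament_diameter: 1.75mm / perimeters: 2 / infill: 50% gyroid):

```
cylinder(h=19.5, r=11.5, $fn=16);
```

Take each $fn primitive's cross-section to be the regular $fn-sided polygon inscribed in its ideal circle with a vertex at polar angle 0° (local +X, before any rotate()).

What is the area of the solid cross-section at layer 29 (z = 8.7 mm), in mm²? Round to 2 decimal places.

404.88 mm²

At z = 8.7 mm: the cylinder: section is a regular 16-gon, circumradius r=11.5 (area = (16/2)·11.500²·sin(360°/16) = 404.88 mm²). Overall, the cross-section is a single solid region. Net area = 404.88 mm².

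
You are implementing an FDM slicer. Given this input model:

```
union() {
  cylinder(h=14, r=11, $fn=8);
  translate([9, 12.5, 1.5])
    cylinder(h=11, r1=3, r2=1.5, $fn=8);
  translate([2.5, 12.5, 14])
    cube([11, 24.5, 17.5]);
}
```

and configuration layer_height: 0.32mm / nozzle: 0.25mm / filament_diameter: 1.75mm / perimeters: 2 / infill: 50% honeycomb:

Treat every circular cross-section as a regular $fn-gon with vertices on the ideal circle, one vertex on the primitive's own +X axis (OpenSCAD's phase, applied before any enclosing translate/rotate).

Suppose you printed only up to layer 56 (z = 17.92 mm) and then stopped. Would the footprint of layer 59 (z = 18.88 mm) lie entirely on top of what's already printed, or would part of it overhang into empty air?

Compare the two slices. At z = 17.92: the cylinder is not intersected at this z (z outside [0, 14]); the cone at (9, 12.5) is absent (z outside [1.5, 12.5]); the cube at (2.5, 12.5) is present — its section is the full 11×24.5 rectangle (area 269.50 mm²); Merging all regions: only the 11×24.5 cube at (2.5, 12.5) is present, so the union is just that shape — area = 269.50 mm². At z = 18.88: the cylinder is not intersected at this z (z outside [0, 14]); the cone at (9, 12.5) is absent (z outside [1.5, 12.5]); the cube at (2.5, 12.5) (footprint 11×24.5) is included at this height (area 269.50 mm²); Combining (union): only the 11×24.5 cube at (2.5, 12.5) is present, so the union is just that shape — area = 269.50 mm². Checking containment: the cross-section at z = 18.88 is a subset of the cross-section at z = 17.92.

entirely on top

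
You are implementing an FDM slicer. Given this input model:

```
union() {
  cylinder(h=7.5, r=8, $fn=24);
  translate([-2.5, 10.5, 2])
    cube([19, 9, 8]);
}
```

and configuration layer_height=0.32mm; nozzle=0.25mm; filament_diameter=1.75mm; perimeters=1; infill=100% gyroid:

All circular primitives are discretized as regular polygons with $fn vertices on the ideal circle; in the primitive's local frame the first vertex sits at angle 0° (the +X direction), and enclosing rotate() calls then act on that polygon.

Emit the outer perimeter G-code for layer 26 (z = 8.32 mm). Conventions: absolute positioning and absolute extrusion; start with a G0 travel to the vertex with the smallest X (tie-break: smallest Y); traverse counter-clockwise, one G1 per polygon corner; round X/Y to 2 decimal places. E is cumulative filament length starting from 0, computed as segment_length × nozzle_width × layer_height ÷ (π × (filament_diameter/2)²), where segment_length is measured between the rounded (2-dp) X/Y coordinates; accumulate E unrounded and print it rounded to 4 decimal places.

At z = 8.32 mm: the cylinder does not reach this height (z outside [0, 7.5]); the 19×9 cube at (-2.5, 10.5) contributes its full rectangle; Taking the union: only the 19×9 cube at (-2.5, 10.5) is present, so the union is just that shape — 1 connected region. The outline is a single polygon with 4 vertices. Extrusion per mm of travel: 0.25 × 0.32 / (π × 0.875²) = 0.033260. Accumulating E over each segment gives final E = 1.8626.

G0 X-2.50 Y10.50 Z8.32
G1 X16.50 Y10.50 E0.6319
G1 X16.50 Y19.50 E0.9313
G1 X-2.50 Y19.50 E1.5632
G1 X-2.50 Y10.50 E1.8626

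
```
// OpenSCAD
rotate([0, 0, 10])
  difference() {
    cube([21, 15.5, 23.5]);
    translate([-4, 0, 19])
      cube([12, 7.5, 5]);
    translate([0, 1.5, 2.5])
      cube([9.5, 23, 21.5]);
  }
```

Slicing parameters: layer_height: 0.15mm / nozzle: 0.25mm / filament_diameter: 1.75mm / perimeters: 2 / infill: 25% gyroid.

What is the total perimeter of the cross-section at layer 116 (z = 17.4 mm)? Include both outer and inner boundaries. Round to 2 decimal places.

At z = 17.4 mm: the 21×15.5 cube contributes its full rectangle (perimeter 73.00 mm); the cube at (-4, 0) does not reach this height (z outside [19, 24]); the 9.5×23 cube at (0, 1.5) contributes its full rectangle (perimeter 65.00 mm); Subtracting the remaining from the first: starting from the 21×15.5 cube, the 9.5×23 cube at (0, 1.5) partially overlaps it — only the 133.00 mm² overlap (of its 218.50 mm²) is removed, clipping the outline — boundary = 73.00 mm; (rotated 10° about Z; rotation is an isometry so areas/perimeters/island counts are preserved). Overall, the cross-section is a single solid region. Total boundary length (outer) = 73.00 mm.

73.00 mm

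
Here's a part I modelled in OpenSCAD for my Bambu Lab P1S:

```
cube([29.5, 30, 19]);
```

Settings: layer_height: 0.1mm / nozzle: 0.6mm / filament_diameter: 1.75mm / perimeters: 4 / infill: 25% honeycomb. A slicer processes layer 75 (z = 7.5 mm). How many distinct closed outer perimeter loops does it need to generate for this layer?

1

At z = 7.5 mm: the cube (footprint 29.5×30) is included at this height. The result has 1 disconnected region.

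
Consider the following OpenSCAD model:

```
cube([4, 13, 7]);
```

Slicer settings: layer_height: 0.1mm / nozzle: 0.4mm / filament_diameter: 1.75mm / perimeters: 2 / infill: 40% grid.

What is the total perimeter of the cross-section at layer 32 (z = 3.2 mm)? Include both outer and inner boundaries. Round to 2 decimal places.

At z = 3.2 mm: the cube (footprint 4×13) is included at this height (perimeter 34.00 mm). Overall, the cross-section is a single solid region. Total boundary length (outer) = 34.00 mm.

34.00 mm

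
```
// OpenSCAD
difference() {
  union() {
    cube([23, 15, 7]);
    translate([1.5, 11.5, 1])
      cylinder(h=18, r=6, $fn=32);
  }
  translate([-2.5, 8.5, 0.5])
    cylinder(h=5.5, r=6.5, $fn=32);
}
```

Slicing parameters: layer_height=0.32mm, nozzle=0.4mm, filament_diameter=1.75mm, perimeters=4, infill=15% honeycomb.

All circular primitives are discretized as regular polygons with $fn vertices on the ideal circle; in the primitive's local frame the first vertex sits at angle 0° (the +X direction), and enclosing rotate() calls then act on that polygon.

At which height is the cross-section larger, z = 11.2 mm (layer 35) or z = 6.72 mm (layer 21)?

Layer 35 (z = 11.2): the cube is not intersected at this z (z outside [0, 7]); the r=6 cylinder at (1.5, 11.5) gives a regular 32-gon of circumradius 6 (constant along its height) (area = (32/2)·6.000²·sin(360°/32) = 112.37 mm²); Combining (union): only the r=6 cylinder at (1.5, 11.5) is present, so the union is just that shape — area = 112.37 mm²; the cylinder at (-2.5, 8.5) is absent (z outside [0.5, 6]); Taking the first minus the rest: none of the subtracted shapes is present at this height, so that combined region is unchanged — area = 112.37 mm². So its area = 112.37 mm². Layer 21 (z = 6.72): the cube is present — its section is the full 23×15 rectangle (area 345.00 mm²); the r=6 cylinder at (1.5, 11.5) gives a regular 32-gon of circumradius 6 (constant along its height) (area = (32/2)·6.000²·sin(360°/32) = 112.37 mm²); Taking the union: the regions partially overlap — summed areas 457.37 mm² minus the doubly-counted overlap 61.89 mm² gives 395.48 mm² — area = 395.48 mm²; the cylinder at (-2.5, 8.5) is absent (z outside [0.5, 6]); Subtracting the remaining from the first: none of the subtracted shapes is present at this height, so that combined region is unchanged — area = 395.48 mm². So its area = 395.48 mm². Layer 21 is larger (395.48 vs 112.37 mm²).

layer 21 (z = 6.72 mm)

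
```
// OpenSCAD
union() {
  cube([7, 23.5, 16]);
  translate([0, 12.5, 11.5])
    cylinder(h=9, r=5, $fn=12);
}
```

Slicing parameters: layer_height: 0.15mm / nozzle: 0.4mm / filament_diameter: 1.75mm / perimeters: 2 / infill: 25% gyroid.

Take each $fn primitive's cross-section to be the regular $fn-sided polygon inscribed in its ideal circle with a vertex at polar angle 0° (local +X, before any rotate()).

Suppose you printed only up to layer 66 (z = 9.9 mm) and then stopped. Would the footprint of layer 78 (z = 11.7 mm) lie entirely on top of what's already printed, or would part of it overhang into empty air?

part overhangs

Compare the two slices. At z = 9.9: the 7×23.5 cube contributes its full rectangle (area 164.50 mm²); the cylinder at (0, 12.5) is absent (z outside [11.5, 20.5]); Merging all regions: only the 7×23.5 cube is present, so the union is just that shape — area = 164.50 mm². At z = 11.7: the cube (footprint 7×23.5) is included at this height (area 164.50 mm²); the r=5 cylinder at (0, 12.5) gives a regular 12-gon of circumradius 5 (constant along its height) (area = (12/2)·5.000²·sin(360°/12) = 75.00 mm²); Taking the union: the regions partially overlap — summed areas 239.50 mm² minus the doubly-counted overlap 37.50 mm² gives 202.00 mm² — area = 202.00 mm². Checking containment: at z = 11.7 the cross-section extends beyond the z = 9.9 cross-section by about 37.50 mm².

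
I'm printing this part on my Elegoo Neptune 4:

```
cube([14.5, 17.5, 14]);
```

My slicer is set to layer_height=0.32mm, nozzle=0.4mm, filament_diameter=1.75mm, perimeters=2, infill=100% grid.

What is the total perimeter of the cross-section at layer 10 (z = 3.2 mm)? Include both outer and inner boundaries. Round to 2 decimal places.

64.00 mm

At z = 3.2 mm: the cube is present — its section is the full 14.5×17.5 rectangle (perimeter 64.00 mm). Overall, the cross-section is a single solid region. Total boundary length (outer) = 64.00 mm.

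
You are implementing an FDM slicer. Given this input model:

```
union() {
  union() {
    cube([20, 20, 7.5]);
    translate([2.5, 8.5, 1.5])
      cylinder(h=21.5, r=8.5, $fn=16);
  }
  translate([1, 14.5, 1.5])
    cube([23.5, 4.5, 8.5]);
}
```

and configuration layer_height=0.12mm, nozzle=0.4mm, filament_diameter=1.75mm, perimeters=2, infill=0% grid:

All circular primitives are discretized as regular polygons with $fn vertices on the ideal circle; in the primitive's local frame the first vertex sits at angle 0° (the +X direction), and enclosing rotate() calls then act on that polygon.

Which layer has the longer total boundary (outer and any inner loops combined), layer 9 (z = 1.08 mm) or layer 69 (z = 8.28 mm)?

layer 69 (z = 8.28 mm)

Layer 9 (z = 1.08): the cube is present — its section is the full 20×20 rectangle (perimeter 80.00 mm); the cylinder at (2.5, 8.5) is absent (z outside [1.5, 23]); Combining (union): only the 20×20 cube is present, so the union is just that shape — boundary = 80.00 mm; the cube at (1, 14.5) is absent (z outside [1.5, 10]); Merging all regions: only the result so far is present, so the union is just that shape — boundary = 80.00 mm. So its perimeter = 80.00 mm. Layer 69 (z = 8.28): the cube does not reach this height (z outside [0, 7.5]); the r=8.5 cylinder at (2.5, 8.5) gives a regular 16-gon of circumradius 8.5 (constant along its height) (perimeter = 2·16·8.500·sin(180°/16) = 53.06 mm); Taking the union: only the r=8.5 cylinder at (2.5, 8.5) is present, so the union is just that shape — boundary = 53.06 mm; the cube at (1, 14.5) (footprint 23.5×4.5) is included at this height (perimeter 56.00 mm); Merging all regions: the regions partially overlap (shared area 13.18 mm²), so the edge portions inside another operand are dropped and the merged outline is re-measured after clipping — boundary = 91.17 mm. So its perimeter = 91.17 mm. Layer 69 is larger (91.17 vs 80.00 mm).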